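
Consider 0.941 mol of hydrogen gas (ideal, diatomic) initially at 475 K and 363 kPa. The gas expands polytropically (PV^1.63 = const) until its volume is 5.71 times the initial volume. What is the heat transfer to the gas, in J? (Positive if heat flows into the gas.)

V₁ = nRT₁/P₁ = 0.941×8.314×475/363 = 10.2 L.
Polytropic n=1.63: T₂ = T₁(V₁/V₂)^(n−1) = 475×(0.175)^0.63 = 158 K; P₂ = P₁(V₁/V₂)^n = 21.2 kPa.
W = (P₁V₁−P₂V₂)/(n−1) = (363×10.2−21.2×58.5)/0.63 = 3930 J.
ΔU = nCvΔT = 0.941×20.8×(158−475) = -6190 J.
Q = ΔU + W = -2260 J.

-2260 J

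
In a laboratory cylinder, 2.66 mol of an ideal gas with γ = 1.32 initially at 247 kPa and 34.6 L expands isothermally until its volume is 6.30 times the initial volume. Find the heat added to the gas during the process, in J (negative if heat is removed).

15700 J

T₁ = P₁V₁/(nR) = 247×34.6/(2.66×8.314) = 386 K.
Isothermal: T stays 386 K; PV = const ⇒ V₂ = 218 L, P₂ = 39.2 kPa.
ΔU = 0 (ideal gas, T constant).
W = nRT ln(V₂/V₁) = 2.66×8.314×386×ln(6.30) = 15700 J.
Q = ΔU + W = 15700 J.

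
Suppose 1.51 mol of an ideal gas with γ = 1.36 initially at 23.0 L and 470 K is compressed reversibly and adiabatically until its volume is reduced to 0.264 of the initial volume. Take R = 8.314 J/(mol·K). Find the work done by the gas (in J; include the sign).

P₁ = nRT₁/V₁ = 1.51×8.314×470/23.0 = 257 kPa.
Adiabatic: TV^(γ−1) = const ⇒ T₂ = 470×(3.79)^0.360 = 759 K; PV^γ = const ⇒ P₂ = 1570 kPa.
ΔU = nCvΔT = 1.51×23.1×(759−470) = 10100 J.
Q = 0 for an adiabatic process, so W = −ΔU = -10100 J.

-10100 J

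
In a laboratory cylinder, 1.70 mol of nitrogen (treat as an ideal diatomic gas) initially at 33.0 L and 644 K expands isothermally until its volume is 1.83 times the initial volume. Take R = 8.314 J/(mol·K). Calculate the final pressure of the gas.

151 kPa

P₁ = nRT₁/V₁ = 1.70×8.314×644/33.0 = 276 kPa.
Isothermal: T stays 644 K; PV = const ⇒ V₂ = 60.4 L, P₂ = 151 kPa.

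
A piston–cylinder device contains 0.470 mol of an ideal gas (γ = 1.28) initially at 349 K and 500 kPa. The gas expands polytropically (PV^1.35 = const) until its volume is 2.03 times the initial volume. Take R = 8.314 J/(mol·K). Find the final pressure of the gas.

192 kPa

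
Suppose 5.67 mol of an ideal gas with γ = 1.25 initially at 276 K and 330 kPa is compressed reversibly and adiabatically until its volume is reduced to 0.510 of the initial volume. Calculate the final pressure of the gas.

V₁ = nRT₁/P₁ = 5.67×8.314×276/330 = 39.4 L.
Adiabatic: TV^(γ−1) = const ⇒ T₂ = 276×(1.96)^0.250 = 327 K; PV^γ = const ⇒ P₂ = 766 kPa.

766 kPa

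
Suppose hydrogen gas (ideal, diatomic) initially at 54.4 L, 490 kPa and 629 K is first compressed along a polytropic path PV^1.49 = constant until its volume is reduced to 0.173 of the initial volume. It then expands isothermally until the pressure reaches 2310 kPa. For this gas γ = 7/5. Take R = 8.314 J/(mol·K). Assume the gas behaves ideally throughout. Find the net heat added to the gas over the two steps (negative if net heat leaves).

n = P₁V₁/(RT₁) = 490×54.4/(8.314×629) = 5.10 mol.
Step 1 — Polytropic n=1.49: T₂ = T₁(V₁/V₂)^(n−1) = 629×(5.78)^0.49 = 1490 K; P₂ = P₁(V₁/V₂)^n = 6690 kPa.
W = (P₁V₁−P₂V₂)/(n−1) = (490×54.4−6690×9.41)/0.49 = -74100 J.
ΔU = nCvΔT = 5.10×20.8×(1490−629) = 90800 J.
Q = ΔU + W = 16700 J.
State after step 1: P = 6690 kPa, V = 9.41 L, T = 1490 K.
Step 2 — Isothermal: T stays 1490 K; PV = const ⇒ V₂ = 27.3 L, P₂ = 2310 kPa.
ΔU = 0 (ideal gas, T constant).
W = nRT ln(V₂/V₁) = 5.10×8.314×1490×ln(2.90) = 67000 J.
Q = ΔU + W = 67000 J.
Net over both steps: W = -7140 J, Q = 83700 J, ΔU = 90800 J.

83700 J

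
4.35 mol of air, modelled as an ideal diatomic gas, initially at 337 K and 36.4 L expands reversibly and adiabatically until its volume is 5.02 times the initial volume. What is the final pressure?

35.0 kPa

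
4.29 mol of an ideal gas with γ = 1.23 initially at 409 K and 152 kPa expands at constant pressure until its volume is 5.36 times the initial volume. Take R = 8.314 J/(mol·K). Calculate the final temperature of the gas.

2190 K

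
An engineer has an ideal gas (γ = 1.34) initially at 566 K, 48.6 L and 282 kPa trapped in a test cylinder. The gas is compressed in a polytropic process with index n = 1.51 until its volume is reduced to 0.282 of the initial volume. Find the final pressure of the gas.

1910 kPa

Polytropic n=1.51: T₂ = T₁(V₁/V₂)^(n−1) = 566×(3.55)^0.51 = 1080 K; P₂ = P₁(V₁/V₂)^n = 1910 kPa.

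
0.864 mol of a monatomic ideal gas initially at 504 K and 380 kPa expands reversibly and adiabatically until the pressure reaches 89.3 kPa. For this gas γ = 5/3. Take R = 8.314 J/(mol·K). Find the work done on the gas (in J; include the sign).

V₁ = nRT₁/P₁ = 0.864×8.314×504/380 = 9.53 L.
Adiabatic: T₂/T₁ = (P₂/P₁)^((γ−1)/γ) ⇒ T₂ = 504×(0.235)^0.400 = 282 K; V₂ = 22.7 L.
ΔU = nCvΔT = 0.864×12.5×(282−504) = -2390 J.
Q = 0 for an adiabatic process, so W = −ΔU = 2390 J.
Work done on the gas = −W_by = -2390 J.

-2390 J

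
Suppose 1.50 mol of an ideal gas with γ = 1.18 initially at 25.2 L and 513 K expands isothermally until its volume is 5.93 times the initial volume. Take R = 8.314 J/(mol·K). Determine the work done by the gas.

11400 J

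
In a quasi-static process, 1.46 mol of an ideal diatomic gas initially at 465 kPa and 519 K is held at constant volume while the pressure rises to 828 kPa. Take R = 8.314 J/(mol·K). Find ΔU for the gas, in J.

V₁ = nRT₁/P₁ = 1.46×8.314×519/465 = 13.5 L.
Isochoric: V stays 13.5 L; P/T = const ⇒ T₂ = 924 K, P₂ = 828 kPa.
For an ideal gas ΔU = nCvΔT with Cv = (5/2)R = 20.8 J/(mol·K).
ΔU = 1.46×20.8×(924−519) = 12300 J.

12300 J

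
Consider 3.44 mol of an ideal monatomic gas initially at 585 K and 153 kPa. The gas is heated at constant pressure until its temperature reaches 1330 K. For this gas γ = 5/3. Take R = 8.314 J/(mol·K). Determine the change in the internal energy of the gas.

V₁ = nRT₁/P₁ = 3.44×8.314×585/153 = 109 L.
Isobaric: P stays 153 kPa; V/T = const ⇒ T₂ = 1330 K, V₂ = 249 L.
For an ideal gas ΔU = nCvΔT with Cv = (3/2)R = 12.5 J/(mol·K).
ΔU = 3.44×12.5×(1330−585) = 32000 J.

32000 J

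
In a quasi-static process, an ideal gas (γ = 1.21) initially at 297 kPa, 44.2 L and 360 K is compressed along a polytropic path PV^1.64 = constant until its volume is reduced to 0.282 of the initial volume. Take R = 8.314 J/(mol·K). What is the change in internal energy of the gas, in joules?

78000 J

n = P₁V₁/(RT₁) = 297×44.2/(8.314×360) = 4.39 mol.
Polytropic n=1.64: T₂ = T₁(V₁/V₂)^(n−1) = 360×(3.55)^0.64 = 809 K; P₂ = P₁(V₁/V₂)^n = 2370 kPa.
For an ideal gas ΔU = nCvΔT with Cv = R/(γ−1) = 39.6 J/(mol·K).
ΔU = 4.39×39.6×(809−360) = 78000 J.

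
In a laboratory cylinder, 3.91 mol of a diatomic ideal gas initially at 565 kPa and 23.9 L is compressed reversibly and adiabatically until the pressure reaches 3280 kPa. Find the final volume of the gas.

T₁ = P₁V₁/(nR) = 565×23.9/(3.91×8.314) = 415 K.
Adiabatic: T₂/T₁ = (P₂/P₁)^((γ−1)/γ) ⇒ T₂ = 415×(5.81)^0.286 = 687 K; V₂ = 6.80 L.

6.80 L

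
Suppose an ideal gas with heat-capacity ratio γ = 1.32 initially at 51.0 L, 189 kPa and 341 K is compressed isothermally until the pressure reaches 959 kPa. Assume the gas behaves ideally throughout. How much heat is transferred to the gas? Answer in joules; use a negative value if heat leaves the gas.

n = P₁V₁/(RT₁) = 189×51.0/(8.314×341) = 3.40 mol.
Isothermal: T stays 341 K; PV = const ⇒ V₂ = 10.1 L, P₂ = 959 kPa.
ΔU = 0 (ideal gas, T constant).
W = nRT ln(V₂/V₁) = 3.40×8.314×341×ln(0.197) = -15700 J.
Q = ΔU + W = -15700 J.

-15700 J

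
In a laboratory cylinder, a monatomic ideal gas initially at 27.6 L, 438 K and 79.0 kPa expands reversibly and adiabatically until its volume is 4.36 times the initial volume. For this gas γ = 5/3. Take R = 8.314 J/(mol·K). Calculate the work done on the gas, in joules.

n = P₁V₁/(RT₁) = 79.0×27.6/(8.314×438) = 0.599 mol.
Adiabatic: TV^(γ−1) = const ⇒ T₂ = 438×(0.229)^0.667 = 164 K; PV^γ = const ⇒ P₂ = 6.79 kPa.
ΔU = nCvΔT = 0.599×12.5×(164−438) = -2050 J.
Q = 0 for an adiabatic process, so W = −ΔU = 2050 J.
Work done on the gas = −W_by = -2050 J.

-2050 J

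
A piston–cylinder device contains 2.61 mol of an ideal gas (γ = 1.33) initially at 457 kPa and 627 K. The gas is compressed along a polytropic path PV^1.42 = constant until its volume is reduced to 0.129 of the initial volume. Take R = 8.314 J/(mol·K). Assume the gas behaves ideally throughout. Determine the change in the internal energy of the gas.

56200 J

V₁ = nRT₁/P₁ = 2.61×8.314×627/457 = 29.8 L.
Polytropic n=1.42: T₂ = T₁(V₁/V₂)^(n−1) = 627×(7.75)^0.42 = 1480 K; P₂ = P₁(V₁/V₂)^n = 8370 kPa.
For an ideal gas ΔU = nCvΔT with Cv = R/(γ−1) = 25.2 J/(mol·K).
ΔU = 2.61×25.2×(1480−627) = 56200 J.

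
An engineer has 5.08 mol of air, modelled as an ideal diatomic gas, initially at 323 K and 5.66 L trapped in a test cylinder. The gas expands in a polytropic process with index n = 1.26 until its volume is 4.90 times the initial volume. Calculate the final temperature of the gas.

214 K

P₁ = nRT₁/V₁ = 5.08×8.314×323/5.66 = 2410 kPa.
Polytropic n=1.26: T₂ = T₁(V₁/V₂)^(n−1) = 323×(0.204)^0.26 = 214 K; P₂ = P₁(V₁/V₂)^n = 325 kPa.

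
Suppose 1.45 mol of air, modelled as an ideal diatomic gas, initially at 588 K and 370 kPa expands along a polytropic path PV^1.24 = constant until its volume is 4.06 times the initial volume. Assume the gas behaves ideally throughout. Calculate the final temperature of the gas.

420 K

V₁ = nRT₁/P₁ = 1.45×8.314×588/370 = 19.2 L.
Polytropic n=1.24: T₂ = T₁(V₁/V₂)^(n−1) = 588×(0.246)^0.24 = 420 K; P₂ = P₁(V₁/V₂)^n = 65.1 kPa.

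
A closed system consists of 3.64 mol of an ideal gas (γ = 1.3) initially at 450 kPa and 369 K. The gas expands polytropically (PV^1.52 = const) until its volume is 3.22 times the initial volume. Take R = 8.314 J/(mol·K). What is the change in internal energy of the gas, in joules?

V₁ = nRT₁/P₁ = 3.64×8.314×369/450 = 24.8 L.
Polytropic n=1.52: T₂ = T₁(V₁/V₂)^(n−1) = 369×(0.311)^0.52 = 201 K; P₂ = P₁(V₁/V₂)^n = 76.1 kPa.
For an ideal gas ΔU = nCvΔT with Cv = R/(γ−1) = 27.7 J/(mol·K).
ΔU = 3.64×27.7×(201−369) = -17000 J.

-17000 J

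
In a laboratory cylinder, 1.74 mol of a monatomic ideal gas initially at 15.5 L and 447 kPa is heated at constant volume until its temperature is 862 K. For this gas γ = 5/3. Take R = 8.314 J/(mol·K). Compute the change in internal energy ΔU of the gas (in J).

T₁ = P₁V₁/(nR) = 447×15.5/(1.74×8.314) = 479 K.
Isochoric: V stays 15.5 L; P/T = const ⇒ T₂ = 862 K, P₂ = 805 kPa.
For an ideal gas ΔU = nCvΔT with Cv = (3/2)R = 12.5 J/(mol·K).
ΔU = 1.74×12.5×(862−479) = 8310 J.

8310 J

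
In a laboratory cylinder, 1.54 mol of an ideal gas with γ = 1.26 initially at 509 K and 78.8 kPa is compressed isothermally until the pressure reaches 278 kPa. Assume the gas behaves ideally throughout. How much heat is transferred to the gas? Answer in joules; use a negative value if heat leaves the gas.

V₁ = nRT₁/P₁ = 1.54×8.314×509/78.8 = 82.7 L.
Isothermal: T stays 509 K; PV = const ⇒ V₂ = 23.4 L, P₂ = 278 kPa.
ΔU = 0 (ideal gas, T constant).
W = nRT ln(V₂/V₁) = 1.54×8.314×509×ln(0.283) = -8220 J.
Q = ΔU + W = -8220 J.

-8220 J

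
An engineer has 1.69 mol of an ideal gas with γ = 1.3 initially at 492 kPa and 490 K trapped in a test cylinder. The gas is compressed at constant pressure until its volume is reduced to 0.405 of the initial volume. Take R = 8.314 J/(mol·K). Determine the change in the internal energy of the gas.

-13700 J

V₁ = nRT₁/P₁ = 1.69×8.314×490/492 = 14.0 L.
Isobaric: P stays 492 kPa; V/T = const ⇒ T₂ = 198 K, V₂ = 5.67 L.
For an ideal gas ΔU = nCvΔT with Cv = R/(γ−1) = 27.7 J/(mol·K).
ΔU = 1.69×27.7×(198−490) = -13700 J.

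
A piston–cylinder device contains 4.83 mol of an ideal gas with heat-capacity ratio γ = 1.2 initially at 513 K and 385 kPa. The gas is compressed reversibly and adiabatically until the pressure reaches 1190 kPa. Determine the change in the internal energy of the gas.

V₁ = nRT₁/P₁ = 4.83×8.314×513/385 = 53.5 L.
Adiabatic: T₂/T₁ = (P₂/P₁)^((γ−1)/γ) ⇒ T₂ = 513×(3.09)^0.167 = 619 K; V₂ = 20.9 L.
For an ideal gas ΔU = nCvΔT with Cv = R/(γ−1) = 41.6 J/(mol·K).
ΔU = 4.83×41.6×(619−513) = 21300 J.

21300 J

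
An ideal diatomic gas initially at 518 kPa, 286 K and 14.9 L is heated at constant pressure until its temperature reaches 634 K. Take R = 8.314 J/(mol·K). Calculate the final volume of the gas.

Isobaric: P stays 518 kPa; V/T = const ⇒ T₂ = 634 K, V₂ = 33.0 L.

33.0 L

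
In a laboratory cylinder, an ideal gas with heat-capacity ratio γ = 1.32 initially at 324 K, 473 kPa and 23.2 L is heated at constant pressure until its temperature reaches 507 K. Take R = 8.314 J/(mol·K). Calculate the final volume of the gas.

36.3 L

Isobaric: P stays 473 kPa; V/T = const ⇒ T₂ = 507 K, V₂ = 36.3 L.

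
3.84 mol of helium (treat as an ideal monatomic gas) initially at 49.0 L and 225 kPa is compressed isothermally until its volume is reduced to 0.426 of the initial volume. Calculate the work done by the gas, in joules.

T₁ = P₁V₁/(nR) = 225×49.0/(3.84×8.314) = 345 K.
Isothermal: T stays 345 K; PV = const ⇒ V₂ = 20.9 L, P₂ = 528 kPa.
W = nRT ln(V₂/V₁) = 3.84×8.314×345×ln(0.426) = -9410 J.

-9410 J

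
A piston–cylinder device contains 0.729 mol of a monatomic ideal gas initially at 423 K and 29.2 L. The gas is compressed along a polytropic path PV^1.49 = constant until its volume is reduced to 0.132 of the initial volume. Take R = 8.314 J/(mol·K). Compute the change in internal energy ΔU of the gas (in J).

6530 J

P₁ = nRT₁/V₁ = 0.729×8.314×423/29.2 = 87.8 kPa.
Polytropic n=1.49: T₂ = T₁(V₁/V₂)^(n−1) = 423×(7.58)^0.49 = 1140 K; P₂ = P₁(V₁/V₂)^n = 1790 kPa.
For an ideal gas ΔU = nCvΔT with Cv = (3/2)R = 12.5 J/(mol·K).
ΔU = 0.729×12.5×(1140−423) = 6530 J.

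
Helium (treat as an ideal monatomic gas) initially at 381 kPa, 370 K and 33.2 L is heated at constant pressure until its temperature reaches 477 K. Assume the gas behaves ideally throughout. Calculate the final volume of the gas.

Isobaric: P stays 381 kPa; V/T = const ⇒ T₂ = 477 K, V₂ = 42.8 L.

42.8 L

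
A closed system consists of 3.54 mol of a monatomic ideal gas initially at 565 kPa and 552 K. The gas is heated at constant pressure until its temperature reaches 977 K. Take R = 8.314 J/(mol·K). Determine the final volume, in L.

50.9 L

V₁ = nRT₁/P₁ = 3.54×8.314×552/565 = 28.8 L.
Isobaric: P stays 565 kPa; V/T = const ⇒ T₂ = 977 K, V₂ = 50.9 L.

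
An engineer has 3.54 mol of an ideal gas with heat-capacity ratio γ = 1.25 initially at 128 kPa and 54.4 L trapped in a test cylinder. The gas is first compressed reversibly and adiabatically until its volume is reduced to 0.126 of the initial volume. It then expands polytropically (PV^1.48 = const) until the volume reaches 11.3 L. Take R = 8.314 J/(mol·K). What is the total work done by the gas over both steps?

T₁ = P₁V₁/(nR) = 128×54.4/(3.54×8.314) = 237 K.
Step 1 — Adiabatic: TV^(γ−1) = const ⇒ T₂ = 237×(7.94)^0.250 = 397 K; PV^γ = const ⇒ P₂ = 1710 kPa.
ΔU = nCvΔT = 3.54×33.3×(397−237) = 18900 J.
Q = 0 for an adiabatic process, so W = −ΔU = -18900 J.
State after step 1: P = 1710 kPa, V = 6.85 L, T = 397 K.
Step 2 — Polytropic n=1.48: T₂ = T₁(V₁/V₂)^(n−1) = 397×(0.607)^0.48 = 312 K; P₂ = P₁(V₁/V₂)^n = 814 kPa.
W = (P₁V₁−P₂V₂)/(n−1) = (1710×6.85−814×11.3)/0.48 = 5190 J.
ΔU = nCvΔT = 3.54×33.3×(312−397) = -9970 J.
Q = ΔU + W = -4780 J.
Net over both steps: W = -13700 J, Q = -4780 J, ΔU = 8920 J.

-13700 J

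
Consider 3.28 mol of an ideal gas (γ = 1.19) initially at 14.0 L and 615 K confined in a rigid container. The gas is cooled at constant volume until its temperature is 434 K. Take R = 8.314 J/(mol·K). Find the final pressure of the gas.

P₁ = nRT₁/V₁ = 3.28×8.314×615/14.0 = 1200 kPa.
Isochoric: V stays 14.0 L; P/T = const ⇒ T₂ = 434 K, P₂ = 845 kPa.

845 kPa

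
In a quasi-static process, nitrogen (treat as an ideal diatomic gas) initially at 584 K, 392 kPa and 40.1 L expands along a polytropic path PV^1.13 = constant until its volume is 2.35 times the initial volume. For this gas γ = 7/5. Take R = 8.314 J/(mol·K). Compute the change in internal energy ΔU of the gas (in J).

-4130 J

n = P₁V₁/(RT₁) = 392×40.1/(8.314×584) = 3.24 mol.
Polytropic n=1.13: T₂ = T₁(V₁/V₂)^(n−1) = 584×(0.426)^0.13 = 523 K; P₂ = P₁(V₁/V₂)^n = 149 kPa.
For an ideal gas ΔU = nCvΔT with Cv = (5/2)R = 20.8 J/(mol·K).
ΔU = 3.24×20.8×(523−584) = -4130 J.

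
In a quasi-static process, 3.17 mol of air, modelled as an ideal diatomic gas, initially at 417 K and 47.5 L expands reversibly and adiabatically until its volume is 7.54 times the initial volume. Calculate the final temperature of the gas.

186 K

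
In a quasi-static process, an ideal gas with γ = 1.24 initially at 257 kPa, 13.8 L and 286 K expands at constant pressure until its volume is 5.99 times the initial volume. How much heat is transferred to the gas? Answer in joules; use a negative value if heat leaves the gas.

91400 J

n = P₁V₁/(RT₁) = 257×13.8/(8.314×286) = 1.49 mol.
Isobaric: P stays 257 kPa; V/T = const ⇒ T₂ = 1710 K, V₂ = 82.7 L.
W = PΔV = 257×(82.7−13.8) kPa·L = 17700 J.
ΔU = nCvΔT = 1.49×34.6×(1710−286) = 73700 J.
Q = ΔU + W = nCpΔT = 91400 J.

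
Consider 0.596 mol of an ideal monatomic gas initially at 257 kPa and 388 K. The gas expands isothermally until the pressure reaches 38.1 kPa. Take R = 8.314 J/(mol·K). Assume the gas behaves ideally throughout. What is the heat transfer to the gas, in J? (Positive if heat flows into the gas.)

V₁ = nRT₁/P₁ = 0.596×8.314×388/257 = 7.48 L.
Isothermal: T stays 388 K; PV = const ⇒ V₂ = 50.5 L, P₂ = 38.1 kPa.
ΔU = 0 (ideal gas, T constant).
W = nRT ln(V₂/V₁) = 0.596×8.314×388×ln(6.75) = 3670 J.
Q = ΔU + W = 3670 J.

3670 J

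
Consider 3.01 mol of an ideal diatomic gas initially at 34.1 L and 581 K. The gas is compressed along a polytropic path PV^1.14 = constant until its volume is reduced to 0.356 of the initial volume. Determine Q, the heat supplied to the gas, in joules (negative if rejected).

P₁ = nRT₁/V₁ = 3.01×8.314×581/34.1 = 426 kPa.
Polytropic n=1.14: T₂ = T₁(V₁/V₂)^(n−1) = 581×(2.81)^0.14 = 671 K; P₂ = P₁(V₁/V₂)^n = 1380 kPa.
W = (P₁V₁−P₂V₂)/(n−1) = (426×34.1−1380×12.1)/0.14 = -16200 J.
ΔU = nCvΔT = 3.01×20.8×(671−581) = 5650 J.
Q = ΔU + W = -10500 J.

-10500 J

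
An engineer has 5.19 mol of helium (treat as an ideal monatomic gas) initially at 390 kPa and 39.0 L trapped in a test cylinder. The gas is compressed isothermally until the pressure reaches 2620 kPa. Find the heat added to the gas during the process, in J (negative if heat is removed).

T₁ = P₁V₁/(nR) = 390×39.0/(5.19×8.314) = 352 K.
Isothermal: T stays 352 K; PV = const ⇒ V₂ = 5.81 L, P₂ = 2620 kPa.
ΔU = 0 (ideal gas, T constant).
W = nRT ln(V₂/V₁) = 5.19×8.314×352×ln(0.149) = -29000 J.
Q = ΔU + W = -29000 J.

-29000 J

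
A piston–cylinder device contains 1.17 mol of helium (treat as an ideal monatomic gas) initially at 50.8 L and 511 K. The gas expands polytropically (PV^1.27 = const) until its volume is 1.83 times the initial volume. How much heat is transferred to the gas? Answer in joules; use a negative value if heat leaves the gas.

1650 J

P₁ = nRT₁/V₁ = 1.17×8.314×511/50.8 = 97.8 kPa.
Polytropic n=1.27: T₂ = T₁(V₁/V₂)^(n−1) = 511×(0.546)^0.27 = 434 K; P₂ = P₁(V₁/V₂)^n = 45.4 kPa.
W = (P₁V₁−P₂V₂)/(n−1) = (97.8×50.8−45.4×93.0)/0.27 = 2770 J.
ΔU = nCvΔT = 1.17×12.5×(434−511) = -1120 J.
Q = ΔU + W = 1650 J.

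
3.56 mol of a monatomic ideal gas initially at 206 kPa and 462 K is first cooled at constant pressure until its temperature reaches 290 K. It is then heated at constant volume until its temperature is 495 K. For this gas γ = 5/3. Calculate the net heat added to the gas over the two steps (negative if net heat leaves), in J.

-3630 J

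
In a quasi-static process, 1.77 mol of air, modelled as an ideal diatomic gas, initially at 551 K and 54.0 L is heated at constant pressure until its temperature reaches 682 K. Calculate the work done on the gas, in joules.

-1930 J

P₁ = nRT₁/V₁ = 1.77×8.314×551/54.0 = 150 kPa.
Isobaric: P stays 150 kPa; V/T = const ⇒ T₂ = 682 K, V₂ = 66.8 L.
W = PΔV = 150×(66.8−54.0) kPa·L = 1930 J.
Work done on the gas = −W_by = -1930 J.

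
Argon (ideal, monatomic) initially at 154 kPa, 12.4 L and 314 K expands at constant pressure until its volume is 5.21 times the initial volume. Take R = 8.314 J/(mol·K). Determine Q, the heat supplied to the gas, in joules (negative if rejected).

20100 J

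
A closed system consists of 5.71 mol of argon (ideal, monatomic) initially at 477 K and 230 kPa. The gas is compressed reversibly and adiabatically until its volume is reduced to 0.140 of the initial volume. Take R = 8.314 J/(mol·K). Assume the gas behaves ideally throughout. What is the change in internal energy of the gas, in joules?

92000 J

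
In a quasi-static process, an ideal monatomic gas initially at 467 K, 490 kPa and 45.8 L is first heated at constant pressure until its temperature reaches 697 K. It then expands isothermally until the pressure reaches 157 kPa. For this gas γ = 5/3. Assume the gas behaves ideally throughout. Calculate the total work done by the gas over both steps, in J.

49200 J

n = P₁V₁/(RT₁) = 490×45.8/(8.314×467) = 5.78 mol.
Step 1 — Isobaric: P stays 490 kPa; V/T = const ⇒ T₂ = 697 K, V₂ = 68.4 L.
W = PΔV = 490×(68.4−45.8) kPa·L = 11100 J.
ΔU = nCvΔT = 5.78×12.5×(697−467) = 16600 J.
Q = ΔU + W = nCpΔT = 27600 J.
State after step 1: P = 490 kPa, V = 68.4 L, T = 697 K.
Step 2 — Isothermal: T stays 697 K; PV = const ⇒ V₂ = 213 L, P₂ = 157 kPa.
ΔU = 0 (ideal gas, T constant).
W = nRT ln(V₂/V₁) = 5.78×8.314×697×ln(3.12) = 38100 J.
Q = ΔU + W = 38100 J.
Net over both steps: W = 49200 J, Q = 65800 J, ΔU = 16600 J.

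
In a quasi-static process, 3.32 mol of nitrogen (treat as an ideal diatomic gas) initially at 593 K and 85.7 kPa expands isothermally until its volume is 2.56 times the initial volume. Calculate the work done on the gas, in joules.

-15400 J

V₁ = nRT₁/P₁ = 3.32×8.314×593/85.7 = 191 L.
Isothermal: T stays 593 K; PV = const ⇒ V₂ = 489 L, P₂ = 33.5 kPa.
W = nRT ln(V₂/V₁) = 3.32×8.314×593×ln(2.56) = 15400 J.
Work done on the gas = −W_by = -15400 J.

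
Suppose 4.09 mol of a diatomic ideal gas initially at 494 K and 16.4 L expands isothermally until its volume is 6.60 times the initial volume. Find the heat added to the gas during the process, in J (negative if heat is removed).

31700 J

P₁ = nRT₁/V₁ = 4.09×8.314×494/16.4 = 1020 kPa.
Isothermal: T stays 494 K; PV = const ⇒ V₂ = 108 L, P₂ = 155 kPa.
ΔU = 0 (ideal gas, T constant).
W = nRT ln(V₂/V₁) = 4.09×8.314×494×ln(6.60) = 31700 J.
Q = ΔU + W = 31700 J.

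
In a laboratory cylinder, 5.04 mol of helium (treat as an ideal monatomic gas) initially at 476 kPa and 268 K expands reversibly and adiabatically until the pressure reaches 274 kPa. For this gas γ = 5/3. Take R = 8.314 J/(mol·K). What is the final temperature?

V₁ = nRT₁/P₁ = 5.04×8.314×268/476 = 23.6 L.
Adiabatic: T₂/T₁ = (P₂/P₁)^((γ−1)/γ) ⇒ T₂ = 268×(0.576)^0.400 = 215 K; V₂ = 32.9 L.

215 K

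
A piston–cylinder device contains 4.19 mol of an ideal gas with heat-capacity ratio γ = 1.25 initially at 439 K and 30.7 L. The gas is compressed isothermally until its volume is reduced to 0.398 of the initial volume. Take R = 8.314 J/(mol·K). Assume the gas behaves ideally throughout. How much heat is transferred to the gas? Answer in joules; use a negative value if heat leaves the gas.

P₁ = nRT₁/V₁ = 4.19×8.314×439/30.7 = 498 kPa.
Isothermal: T stays 439 K; PV = const ⇒ V₂ = 12.2 L, P₂ = 1250 kPa.
ΔU = 0 (ideal gas, T constant).
W = nRT ln(V₂/V₁) = 4.19×8.314×439×ln(0.398) = -14100 J.
Q = ΔU + W = -14100 J.

-14100 J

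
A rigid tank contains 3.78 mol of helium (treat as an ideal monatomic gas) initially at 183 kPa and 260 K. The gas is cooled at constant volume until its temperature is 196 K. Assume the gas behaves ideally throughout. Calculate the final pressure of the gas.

V₁ = nRT₁/P₁ = 3.78×8.314×260/183 = 44.7 L.
Isochoric: V stays 44.7 L; P/T = const ⇒ T₂ = 196 K, P₂ = 138 kPa.

138 kPa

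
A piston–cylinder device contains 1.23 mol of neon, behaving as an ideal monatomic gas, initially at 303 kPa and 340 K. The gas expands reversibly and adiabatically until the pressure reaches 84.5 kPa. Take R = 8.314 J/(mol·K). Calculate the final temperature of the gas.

V₁ = nRT₁/P₁ = 1.23×8.314×340/303 = 11.5 L.
Adiabatic: T₂/T₁ = (P₂/P₁)^((γ−1)/γ) ⇒ T₂ = 340×(0.279)^0.400 = 204 K; V₂ = 24.7 L.

204 K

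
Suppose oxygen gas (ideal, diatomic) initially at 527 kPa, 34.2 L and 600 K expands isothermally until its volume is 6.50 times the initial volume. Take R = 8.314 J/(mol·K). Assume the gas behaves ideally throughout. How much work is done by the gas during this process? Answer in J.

33700 J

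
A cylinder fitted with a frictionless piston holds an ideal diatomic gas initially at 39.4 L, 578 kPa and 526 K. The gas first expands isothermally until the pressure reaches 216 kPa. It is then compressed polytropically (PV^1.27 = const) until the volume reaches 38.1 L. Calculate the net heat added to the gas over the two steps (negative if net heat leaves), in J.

13700 J

n = P₁V₁/(RT₁) = 578×39.4/(8.314×526) = 5.21 mol.
Step 1 — Isothermal: T stays 526 K; PV = const ⇒ V₂ = 105 L, P₂ = 216 kPa.
ΔU = 0 (ideal gas, T constant).
W = nRT ln(V₂/V₁) = 5.21×8.314×526×ln(2.68) = 22400 J.
Q = ΔU + W = 22400 J.
State after step 1: P = 216 kPa, V = 105 L, T = 526 K.
Step 2 — Polytropic n=1.27: T₂ = T₁(V₁/V₂)^(n−1) = 526×(2.77)^0.27 = 692 K; P₂ = P₁(V₁/V₂)^n = 787 kPa.
W = (P₁V₁−P₂V₂)/(n−1) = (216×105−787×38.1)/0.27 = -26700 J.
ΔU = nCvΔT = 5.21×20.8×(692−526) = 18000 J.
Q = ΔU + W = -8670 J.
Net over both steps: W = -4260 J, Q = 13700 J, ΔU = 18000 J.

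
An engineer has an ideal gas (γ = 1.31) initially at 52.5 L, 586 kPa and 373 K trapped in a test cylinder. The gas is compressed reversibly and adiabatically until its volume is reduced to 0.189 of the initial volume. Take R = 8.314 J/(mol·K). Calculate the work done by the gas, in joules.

-67100 J

n = P₁V₁/(RT₁) = 586×52.5/(8.314×373) = 9.92 mol.
Adiabatic: TV^(γ−1) = const ⇒ T₂ = 373×(5.29)^0.310 = 625 K; PV^γ = const ⇒ P₂ = 5200 kPa.
ΔU = nCvΔT = 9.92×26.8×(625−373) = 67100 J.
Q = 0 for an adiabatic process, so W = −ΔU = -67100 J.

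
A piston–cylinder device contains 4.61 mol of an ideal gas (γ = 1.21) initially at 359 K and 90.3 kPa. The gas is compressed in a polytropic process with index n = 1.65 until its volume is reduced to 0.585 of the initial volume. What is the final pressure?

V₁ = nRT₁/P₁ = 4.61×8.314×359/90.3 = 152 L.
Polytropic n=1.65: T₂ = T₁(V₁/V₂)^(n−1) = 359×(1.71)^0.65 = 509 K; P₂ = P₁(V₁/V₂)^n = 219 kPa.

219 kPa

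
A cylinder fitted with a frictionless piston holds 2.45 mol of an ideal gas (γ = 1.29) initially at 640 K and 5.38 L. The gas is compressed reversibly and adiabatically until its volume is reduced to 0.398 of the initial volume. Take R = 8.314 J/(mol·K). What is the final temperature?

836 K

P₁ = nRT₁/V₁ = 2.45×8.314×640/5.38 = 2420 kPa.
Adiabatic: TV^(γ−1) = const ⇒ T₂ = 640×(2.51)^0.290 = 836 K; PV^γ = const ⇒ P₂ = 7950 kPa.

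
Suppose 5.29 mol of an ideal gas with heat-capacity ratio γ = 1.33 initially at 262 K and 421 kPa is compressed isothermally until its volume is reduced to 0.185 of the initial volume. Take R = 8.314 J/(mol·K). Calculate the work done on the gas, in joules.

V₁ = nRT₁/P₁ = 5.29×8.314×262/421 = 27.4 L.
Isothermal: T stays 262 K; PV = const ⇒ V₂ = 5.06 L, P₂ = 2280 kPa.
W = nRT ln(V₂/V₁) = 5.29×8.314×262×ln(0.185) = -19400 J.
Work done on the gas = −W_by = 19400 J.

19400 J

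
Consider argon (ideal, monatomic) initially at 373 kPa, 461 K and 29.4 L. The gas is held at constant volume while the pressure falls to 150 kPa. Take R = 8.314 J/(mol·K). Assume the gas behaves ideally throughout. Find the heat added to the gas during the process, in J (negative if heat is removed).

n = P₁V₁/(RT₁) = 373×29.4/(8.314×461) = 2.86 mol.
Isochoric: V stays 29.4 L; P/T = const ⇒ T₂ = 185 K, P₂ = 150 kPa.
W = 0 (no volume change).
ΔU = nCvΔT = 2.86×12.5×(185−461) = -9830 J.
Q = ΔU = -9830 J.

-9830 J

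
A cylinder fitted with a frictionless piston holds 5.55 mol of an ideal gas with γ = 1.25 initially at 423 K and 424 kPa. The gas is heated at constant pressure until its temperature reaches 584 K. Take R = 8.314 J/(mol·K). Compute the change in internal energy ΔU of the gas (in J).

V₁ = nRT₁/P₁ = 5.55×8.314×423/424 = 46.0 L.
Isobaric: P stays 424 kPa; V/T = const ⇒ T₂ = 584 K, V₂ = 63.6 L.
For an ideal gas ΔU = nCvΔT with Cv = R/(γ−1) = 33.3 J/(mol·K).
ΔU = 5.55×33.3×(584−423) = 29700 J.

29700 J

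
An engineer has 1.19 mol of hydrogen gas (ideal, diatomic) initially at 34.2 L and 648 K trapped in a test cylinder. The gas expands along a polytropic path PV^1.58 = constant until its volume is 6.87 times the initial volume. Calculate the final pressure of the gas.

8.92 kPa

P₁ = nRT₁/V₁ = 1.19×8.314×648/34.2 = 187 kPa.
Polytropic n=1.58: T₂ = T₁(V₁/V₂)^(n−1) = 648×(0.146)^0.58 = 212 K; P₂ = P₁(V₁/V₂)^n = 8.92 kPa.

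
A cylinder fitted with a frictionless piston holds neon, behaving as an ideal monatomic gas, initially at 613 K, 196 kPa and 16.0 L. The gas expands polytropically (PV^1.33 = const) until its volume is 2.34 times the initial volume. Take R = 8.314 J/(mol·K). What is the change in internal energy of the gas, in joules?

-1150 J

n = P₁V₁/(RT₁) = 196×16.0/(8.314×613) = 0.615 mol.
Polytropic n=1.33: T₂ = T₁(V₁/V₂)^(n−1) = 613×(0.427)^0.33 = 463 K; P₂ = P₁(V₁/V₂)^n = 63.3 kPa.
For an ideal gas ΔU = nCvΔT with Cv = (3/2)R = 12.5 J/(mol·K).
ΔU = 0.615×12.5×(463−613) = -1150 J.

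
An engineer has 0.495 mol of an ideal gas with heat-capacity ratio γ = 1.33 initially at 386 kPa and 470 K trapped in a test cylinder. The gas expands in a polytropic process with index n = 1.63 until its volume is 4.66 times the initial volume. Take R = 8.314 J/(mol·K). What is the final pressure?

31.4 kPa

V₁ = nRT₁/P₁ = 0.495×8.314×470/386 = 5.01 L.
Polytropic n=1.63: T₂ = T₁(V₁/V₂)^(n−1) = 470×(0.215)^0.63 = 178 K; P₂ = P₁(V₁/V₂)^n = 31.4 kPa.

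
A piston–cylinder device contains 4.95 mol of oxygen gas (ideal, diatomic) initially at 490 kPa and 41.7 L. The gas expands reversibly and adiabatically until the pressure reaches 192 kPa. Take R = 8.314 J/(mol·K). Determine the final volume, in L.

81.4 L

T₁ = P₁V₁/(nR) = 490×41.7/(4.95×8.314) = 496 K.
Adiabatic: T₂/T₁ = (P₂/P₁)^((γ−1)/γ) ⇒ T₂ = 496×(0.392)^0.286 = 380 K; V₂ = 81.4 L.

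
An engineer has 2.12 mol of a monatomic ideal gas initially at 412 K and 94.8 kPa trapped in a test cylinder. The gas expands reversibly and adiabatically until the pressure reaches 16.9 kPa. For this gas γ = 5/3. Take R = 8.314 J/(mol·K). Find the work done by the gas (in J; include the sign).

V₁ = nRT₁/P₁ = 2.12×8.314×412/94.8 = 76.6 L.
Adiabatic: T₂/T₁ = (P₂/P₁)^((γ−1)/γ) ⇒ T₂ = 412×(0.178)^0.400 = 207 K; V₂ = 216 L.
ΔU = nCvΔT = 2.12×12.5×(207−412) = -5430 J.
Q = 0 for an adiabatic process, so W = −ΔU = 5430 J.

5430 J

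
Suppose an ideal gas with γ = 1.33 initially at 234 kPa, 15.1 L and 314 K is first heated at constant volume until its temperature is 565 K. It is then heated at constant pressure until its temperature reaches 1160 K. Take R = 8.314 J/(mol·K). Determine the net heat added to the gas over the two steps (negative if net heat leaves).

n = P₁V₁/(RT₁) = 234×15.1/(8.314×314) = 1.35 mol.
Step 1 — Isochoric: V stays 15.1 L; P/T = const ⇒ T₂ = 565 K, P₂ = 421 kPa.
W = 0 (no volume change).
ΔU = nCvΔT = 1.35×25.2×(565−314) = 8560 J.
Q = ΔU = 8560 J.
State after step 1: P = 421 kPa, V = 15.1 L, T = 565 K.
Step 2 — Isobaric: P stays 421 kPa; V/T = const ⇒ T₂ = 1160 K, V₂ = 31.0 L.
W = PΔV = 421×(31.0−15.1) kPa·L = 6700 J.
ΔU = nCvΔT = 1.35×25.2×(1160−565) = 20300 J.
Q = ΔU + W = nCpΔT = 27000 J.
Net over both steps: W = 6700 J, Q = 35500 J, ΔU = 28800 J.

35500 J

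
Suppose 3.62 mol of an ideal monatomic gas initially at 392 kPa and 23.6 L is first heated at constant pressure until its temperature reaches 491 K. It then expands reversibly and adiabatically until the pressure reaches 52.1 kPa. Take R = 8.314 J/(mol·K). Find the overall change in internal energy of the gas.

-3990 J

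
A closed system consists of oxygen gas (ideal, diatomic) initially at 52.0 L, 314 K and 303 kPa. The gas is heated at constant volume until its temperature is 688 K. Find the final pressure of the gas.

664 kPa

Isochoric: V stays 52.0 L; P/T = const ⇒ T₂ = 688 K, P₂ = 664 kPa.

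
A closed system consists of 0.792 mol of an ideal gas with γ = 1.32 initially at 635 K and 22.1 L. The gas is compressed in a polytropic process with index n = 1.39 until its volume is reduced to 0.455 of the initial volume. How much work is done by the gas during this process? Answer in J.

-3850 J

P₁ = nRT₁/V₁ = 0.792×8.314×635/22.1 = 189 kPa.
Polytropic n=1.39: T₂ = T₁(V₁/V₂)^(n−1) = 635×(2.20)^0.39 = 863 K; P₂ = P₁(V₁/V₂)^n = 565 kPa.
W = (P₁V₁−P₂V₂)/(n−1) = (189×22.1−565×10.1)/0.39 = -3850 J.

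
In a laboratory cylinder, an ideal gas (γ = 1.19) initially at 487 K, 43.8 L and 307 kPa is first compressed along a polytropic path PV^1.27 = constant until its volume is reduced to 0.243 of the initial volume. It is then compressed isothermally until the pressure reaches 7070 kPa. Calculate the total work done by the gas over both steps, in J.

n = P₁V₁/(RT₁) = 307×43.8/(8.314×487) = 3.32 mol.
Step 1 — Polytropic n=1.27: T₂ = T₁(V₁/V₂)^(n−1) = 487×(4.12)^0.27 = 714 K; P₂ = P₁(V₁/V₂)^n = 1850 kPa.
W = (P₁V₁−P₂V₂)/(n−1) = (307×43.8−1850×10.6)/0.27 = -23200 J.
ΔU = nCvΔT = 3.32×43.8×(714−487) = 32900 J.
Q = ΔU + W = 9750 J.
State after step 1: P = 1850 kPa, V = 10.6 L, T = 714 K.
Step 2 — Isothermal: T stays 714 K; PV = const ⇒ V₂ = 2.79 L, P₂ = 7070 kPa.
ΔU = 0 (ideal gas, T constant).
W = nRT ln(V₂/V₁) = 3.32×8.314×714×ln(0.262) = -26400 J.
Q = ΔU + W = -26400 J.
Net over both steps: W = -49600 J, Q = -16600 J, ΔU = 32900 J.

-49600 J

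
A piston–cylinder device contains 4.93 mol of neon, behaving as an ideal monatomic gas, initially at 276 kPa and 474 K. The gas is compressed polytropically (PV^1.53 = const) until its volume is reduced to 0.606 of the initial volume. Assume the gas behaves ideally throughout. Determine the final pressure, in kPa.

V₁ = nRT₁/P₁ = 4.93×8.314×474/276 = 70.4 L.
Polytropic n=1.53: T₂ = T₁(V₁/V₂)^(n−1) = 474×(1.65)^0.53 = 618 K; P₂ = P₁(V₁/V₂)^n = 594 kPa.

594 kPa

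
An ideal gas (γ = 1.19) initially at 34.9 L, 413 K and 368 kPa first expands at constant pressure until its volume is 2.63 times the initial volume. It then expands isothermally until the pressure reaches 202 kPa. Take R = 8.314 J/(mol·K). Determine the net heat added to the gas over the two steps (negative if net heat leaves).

n = P₁V₁/(RT₁) = 368×34.9/(8.314×413) = 3.74 mol.
Step 1 — Isobaric: P stays 368 kPa; V/T = const ⇒ T₂ = 1090 K, V₂ = 91.8 L.
W = PΔV = 368×(91.8−34.9) kPa·L = 20900 J.
ΔU = nCvΔT = 3.74×43.8×(1090−413) = 110000 J.
Q = ΔU + W = nCpΔT = 131000 J.
State after step 1: P = 368 kPa, V = 91.8 L, T = 1090 K.
Step 2 — Isothermal: T stays 1090 K; PV = const ⇒ V₂ = 167 L, P₂ = 202 kPa.
ΔU = 0 (ideal gas, T constant).
W = nRT ln(V₂/V₁) = 3.74×8.314×1090×ln(1.82) = 20300 J.
Q = ΔU + W = 20300 J.
Net over both steps: W = 41200 J, Q = 151000 J, ΔU = 110000 J.

151000 J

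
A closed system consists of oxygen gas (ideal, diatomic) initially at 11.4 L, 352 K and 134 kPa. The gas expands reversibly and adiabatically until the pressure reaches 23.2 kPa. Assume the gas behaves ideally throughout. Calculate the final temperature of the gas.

Adiabatic: T₂/T₁ = (P₂/P₁)^((γ−1)/γ) ⇒ T₂ = 352×(0.173)^0.286 = 213 K; V₂ = 39.9 L.

213 K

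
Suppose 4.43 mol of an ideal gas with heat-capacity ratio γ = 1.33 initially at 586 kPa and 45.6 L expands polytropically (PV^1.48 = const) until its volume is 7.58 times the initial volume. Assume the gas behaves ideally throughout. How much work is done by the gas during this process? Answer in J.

34600 J

T₁ = P₁V₁/(nR) = 586×45.6/(4.43×8.314) = 726 K.
Polytropic n=1.48: T₂ = T₁(V₁/V₂)^(n−1) = 726×(0.132)^0.48 = 274 K; P₂ = P₁(V₁/V₂)^n = 29.2 kPa.
W = (P₁V₁−P₂V₂)/(n−1) = (586×45.6−29.2×346)/0.48 = 34600 J.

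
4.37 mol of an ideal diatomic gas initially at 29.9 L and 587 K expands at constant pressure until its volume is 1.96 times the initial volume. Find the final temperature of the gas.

P₁ = nRT₁/V₁ = 4.37×8.314×587/29.9 = 713 kPa.
Isobaric: P stays 713 kPa; V/T = const ⇒ T₂ = 1150 K, V₂ = 58.6 L.

1150 K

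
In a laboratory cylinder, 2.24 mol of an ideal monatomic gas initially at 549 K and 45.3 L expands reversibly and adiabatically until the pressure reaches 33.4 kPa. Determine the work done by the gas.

P₁ = nRT₁/V₁ = 2.24×8.314×549/45.3 = 226 kPa.
Adiabatic: T₂/T₁ = (P₂/P₁)^((γ−1)/γ) ⇒ T₂ = 549×(0.148)^0.400 = 256 K; V₂ = 143 L.
ΔU = nCvΔT = 2.24×12.5×(256−549) = -8190 J.
Q = 0 for an adiabatic process, so W = −ΔU = 8190 J.

8190 J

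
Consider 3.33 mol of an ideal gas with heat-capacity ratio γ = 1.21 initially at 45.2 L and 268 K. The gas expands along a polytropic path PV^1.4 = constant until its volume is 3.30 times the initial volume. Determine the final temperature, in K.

166 K

P₁ = nRT₁/V₁ = 3.33×8.314×268/45.2 = 164 kPa.
Polytropic n=1.4: T₂ = T₁(V₁/V₂)^(n−1) = 268×(0.303)^0.40 = 166 K; P₂ = P₁(V₁/V₂)^n = 30.9 kPa.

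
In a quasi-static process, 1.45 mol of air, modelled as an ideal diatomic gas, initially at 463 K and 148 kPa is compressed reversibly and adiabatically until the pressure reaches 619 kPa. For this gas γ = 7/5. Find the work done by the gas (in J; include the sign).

V₁ = nRT₁/P₁ = 1.45×8.314×463/148 = 37.7 L.
Adiabatic: T₂/T₁ = (P₂/P₁)^((γ−1)/γ) ⇒ T₂ = 463×(4.18)^0.286 = 697 K; V₂ = 13.6 L.
ΔU = nCvΔT = 1.45×20.8×(697−463) = 7050 J.
Q = 0 for an adiabatic process, so W = −ΔU = -7050 J.

-7050 J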